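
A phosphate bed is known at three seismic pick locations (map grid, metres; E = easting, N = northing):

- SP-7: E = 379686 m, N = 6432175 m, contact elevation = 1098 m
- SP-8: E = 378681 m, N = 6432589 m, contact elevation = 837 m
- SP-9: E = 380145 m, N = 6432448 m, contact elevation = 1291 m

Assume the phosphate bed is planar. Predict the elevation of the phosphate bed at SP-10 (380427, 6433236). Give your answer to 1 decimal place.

Let the plane be z = a·E + b·N + c.
SP-8−SP-7: −1005a + 414b = −261;  SP-9−SP-7: 459a + 273b = 193.
Solving gives a = 0.325490804, b = 0.159705937.
Then c = 1098 − a·379686 − b·6432175 = −1149742.84.
At (380427, 6433236): z = 123825.5 + 1027426.0 − 1149742.84 = 1508.6 m.

1508.6 m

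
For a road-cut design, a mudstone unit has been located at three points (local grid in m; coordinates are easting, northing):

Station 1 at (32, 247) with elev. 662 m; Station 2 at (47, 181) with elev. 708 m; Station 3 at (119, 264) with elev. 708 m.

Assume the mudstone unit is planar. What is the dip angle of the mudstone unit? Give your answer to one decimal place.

Let the plane be z = a·easting + b·northing + c.
Station 2−Station 1: 15a − 66b = 46;  Station 3−Station 1: 87a + 17b = 46.
Solving gives a = 0.63665, b = −0.55228.
Gradient magnitude |∇z| = √(a² + b²) = √(0.40533 + 0.30501) = 0.84281.
True dip = arctan(0.84281) = 40.1°, dipping toward NW (azimuth ≈ 311°).

40.1°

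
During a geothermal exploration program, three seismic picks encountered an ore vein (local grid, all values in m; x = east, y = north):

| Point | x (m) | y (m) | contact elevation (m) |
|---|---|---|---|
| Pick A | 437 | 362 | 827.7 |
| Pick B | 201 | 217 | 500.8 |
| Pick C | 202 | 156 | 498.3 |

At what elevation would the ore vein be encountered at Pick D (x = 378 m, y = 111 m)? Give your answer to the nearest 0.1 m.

Let the plane be z = a·x + b·y + c.
Pick B−Pick A: −236a − 145b = −326.9;  Pick C−Pick A: −235a − 206b = −329.4.
Solving gives a = 1.34643, b = 0.06306.
Then c = 827.7 − a·437 − b·362 = 216.48.
At (378, 111): z = 508.9 + 7.0 + 216.48 = 732.4 m.

732.4 m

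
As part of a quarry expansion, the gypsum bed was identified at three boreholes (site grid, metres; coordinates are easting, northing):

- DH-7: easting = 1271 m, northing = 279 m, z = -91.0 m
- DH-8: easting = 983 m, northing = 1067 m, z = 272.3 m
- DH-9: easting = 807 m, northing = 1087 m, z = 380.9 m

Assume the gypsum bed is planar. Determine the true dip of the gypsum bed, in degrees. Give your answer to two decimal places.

Let the plane be z = a·easting + b·northing + c.
DH-8−DH-7: −288a + 788b = 363.3;  DH-9−DH-7: −464a + 808b = 471.9.
Solving gives a = −0.58912, b = 0.24573.
Gradient magnitude |∇z| = √(a² + b²) = √(0.34706 + 0.06038) = 0.63832.
True dip = arctan(0.63832) = 32.55°, dipping toward ESE (azimuth ≈ 113°).

32.55°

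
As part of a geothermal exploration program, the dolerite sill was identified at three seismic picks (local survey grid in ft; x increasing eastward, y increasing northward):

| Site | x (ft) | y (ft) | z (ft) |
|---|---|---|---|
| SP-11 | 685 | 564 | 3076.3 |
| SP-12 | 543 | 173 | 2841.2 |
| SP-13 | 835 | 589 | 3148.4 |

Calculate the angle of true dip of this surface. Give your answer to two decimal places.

31.32°

Two edge vectors: SP-11→SP-12 = (-142, -391, -235.1), SP-11→SP-13 = (150, 25, 72.1).
Normal n = (SP-11→SP-12) × (SP-11→SP-13) = (-22313.6, -25026.8, 55100).
So ∂z/∂x = −n_x/n_z = 0.40497 and ∂z/∂y = −n_y/n_z = 0.45421.
Gradient magnitude |∇z| = √(a² + b²) = √(0.16400 + 0.20630) = 0.60852.
True dip = arctan(0.60852) = 31.32°, dipping toward SW (azimuth ≈ 222°).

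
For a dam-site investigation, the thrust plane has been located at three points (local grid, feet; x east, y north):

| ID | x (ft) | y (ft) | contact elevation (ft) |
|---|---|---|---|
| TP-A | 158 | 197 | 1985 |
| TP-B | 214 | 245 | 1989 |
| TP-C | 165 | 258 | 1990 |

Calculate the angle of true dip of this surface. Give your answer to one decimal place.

Let the plane be z = a·x + b·y + c.
TP-B−TP-A: 56a + 48b = 4;  TP-C−TP-A: 7a + 61b = 5.
Solving gives a = 0.00130, b = 0.08182.
Gradient magnitude |∇z| = √(a² + b²) = √(0.00000 + 0.00669) = 0.08183.
True dip = arctan(0.08183) = 4.7°, dipping toward S (azimuth ≈ 181°).

4.7°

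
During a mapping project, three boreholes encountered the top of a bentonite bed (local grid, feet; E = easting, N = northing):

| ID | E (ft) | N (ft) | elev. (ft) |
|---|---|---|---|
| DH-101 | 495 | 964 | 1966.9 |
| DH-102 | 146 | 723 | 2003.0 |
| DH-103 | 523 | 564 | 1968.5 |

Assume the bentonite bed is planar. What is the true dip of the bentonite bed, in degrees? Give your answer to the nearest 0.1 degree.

5.5°

Let the plane be z = a·E + b·N + c.
DH-102−DH-101: −349a − 241b = 36.1;  DH-103−DH-101: 28a − 400b = 1.6.
Solving gives a = −0.09603, b = −0.01072.
Gradient magnitude |∇z| = √(a² + b²) = √(0.00922 + 0.00011) = 0.09663.
True dip = arctan(0.09663) = 5.5°, dipping toward E (azimuth ≈ 084°).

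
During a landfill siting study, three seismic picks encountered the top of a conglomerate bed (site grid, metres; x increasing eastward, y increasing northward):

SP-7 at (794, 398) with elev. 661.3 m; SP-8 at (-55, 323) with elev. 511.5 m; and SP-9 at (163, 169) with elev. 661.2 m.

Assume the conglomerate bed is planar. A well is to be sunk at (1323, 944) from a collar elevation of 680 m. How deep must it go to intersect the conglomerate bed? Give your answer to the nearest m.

Two edge vectors: SP-7→SP-8 = (-849, -75, -149.8), SP-7→SP-9 = (-631, -229, -0.1).
Normal n = (SP-7→SP-8) × (SP-7→SP-9) = (-34296.7, 94438.9, 147096).
So ∂z/∂x = −n_x/n_z = 0.23316 and ∂z/∂y = −n_y/n_z = −0.64202.
Intercept c from SP-7: 661.3 − 185.13 + 255.52 = 731.70.
At (1323, 944): z_contact = 308.5 − 606.1 + 731.70 = 434.1 m.
Depth below ground = 680 − 434.1 = 246 m.

246 m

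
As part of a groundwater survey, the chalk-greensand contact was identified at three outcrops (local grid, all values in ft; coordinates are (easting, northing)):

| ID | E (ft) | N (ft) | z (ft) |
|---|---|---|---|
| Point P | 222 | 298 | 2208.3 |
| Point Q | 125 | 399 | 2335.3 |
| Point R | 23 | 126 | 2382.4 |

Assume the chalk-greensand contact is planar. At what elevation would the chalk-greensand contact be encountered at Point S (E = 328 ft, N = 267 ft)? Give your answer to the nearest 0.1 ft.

2087.6 ft

Two edge vectors: Point P→Point Q = (-97, 101, 127), Point P→Point R = (-199, -172, 174.1).
Normal n = (Point P→Point Q) × (Point P→Point R) = (39428.1, -8385.3, 36783).
So ∂z/∂E = −n_x/n_z = −1.07191 and ∂z/∂N = −n_y/n_z = 0.22797.
Intercept c from Point P: 2208.3 + 237.96 − 67.93 = 2378.33.
At (328, 267): z = −351.6 + 60.9 + 2378.33 = 2087.6 ft.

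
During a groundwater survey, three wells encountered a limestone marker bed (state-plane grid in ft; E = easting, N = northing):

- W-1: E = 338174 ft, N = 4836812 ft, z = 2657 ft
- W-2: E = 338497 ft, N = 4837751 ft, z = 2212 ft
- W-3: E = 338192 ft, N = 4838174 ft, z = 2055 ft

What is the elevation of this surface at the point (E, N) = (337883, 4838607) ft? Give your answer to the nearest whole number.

Let the plane be z = a·E + b·N + c.
W-2−W-1: 323a + 939b = −445;  W-3−W-1: 18a + 1362b = −602.
Solving gives a = −0.09647680, b = −0.44072204.
Then c = 2657 − a·338174 − b·4836812 = 2166972.59.
At (337883, 4838607): z = −32597.9 − 2132480.7 + 2166972.59 = 1894.0 ft.

1894 ft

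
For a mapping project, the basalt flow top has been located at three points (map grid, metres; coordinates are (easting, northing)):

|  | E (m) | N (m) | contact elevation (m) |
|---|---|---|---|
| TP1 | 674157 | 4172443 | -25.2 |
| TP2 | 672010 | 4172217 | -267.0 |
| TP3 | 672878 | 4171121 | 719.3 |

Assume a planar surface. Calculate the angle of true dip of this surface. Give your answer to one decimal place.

37.7°

Let the plane be z = a·E + b·N + c.
TP2−TP1: −2147a − 226b = −241.8;  TP3−TP1: −1279a − 1322b = 744.5.
Solving gives a = 0.19139, b = −0.74833.
Gradient magnitude |∇z| = √(a² + b²) = √(0.03663 + 0.56000) = 0.77242.
True dip = arctan(0.77242) = 37.7°, dipping toward NNW (azimuth ≈ 346°).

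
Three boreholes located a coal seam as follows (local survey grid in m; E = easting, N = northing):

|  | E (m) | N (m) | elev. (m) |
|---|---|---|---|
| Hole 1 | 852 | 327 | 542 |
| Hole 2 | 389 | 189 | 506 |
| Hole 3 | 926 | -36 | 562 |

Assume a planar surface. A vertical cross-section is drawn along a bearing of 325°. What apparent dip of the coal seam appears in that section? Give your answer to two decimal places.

Two edge vectors: Hole 1→Hole 2 = (-463, -138, -36), Hole 1→Hole 3 = (74, -363, 20).
Normal n = (Hole 1→Hole 2) × (Hole 1→Hole 3) = (-15828, 6596, 178281).
So ∂z/∂E = −n_x/n_z = 0.08878 and ∂z/∂N = −n_y/n_z = −0.03700.
Unit vector along 325° is (sin 325°, cos 325°) = (-0.5736, 0.8192).
Slope in that direction = a·(-0.5736) + b·(0.8192) = −0.08123.
Apparent dip = arctan|0.08123| = 4.64° (true dip is 5.5°, so apparent ≤ true as expected).

4.64°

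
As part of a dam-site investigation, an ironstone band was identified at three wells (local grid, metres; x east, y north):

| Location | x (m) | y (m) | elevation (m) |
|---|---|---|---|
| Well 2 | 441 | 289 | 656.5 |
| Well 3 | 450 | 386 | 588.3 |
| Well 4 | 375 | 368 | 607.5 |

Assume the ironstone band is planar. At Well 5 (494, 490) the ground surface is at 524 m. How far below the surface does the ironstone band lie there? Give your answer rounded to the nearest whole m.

Two edge vectors: Well 2→Well 3 = (9, 97, -68.2), Well 2→Well 4 = (-66, 79, -49).
Normal n = (Well 2→Well 3) × (Well 2→Well 4) = (634.8, 4942.2, 7113).
So ∂z/∂x = −n_x/n_z = −0.08925 and ∂z/∂y = −n_y/n_z = −0.69481.
Intercept c from Well 2: 656.5 + 39.36 + 200.80 = 896.66.
At (494, 490): z_contact = −44.1 − 340.5 + 896.66 = 512.1 m.
Depth below ground = 524 − 512.1 = 12 m.

12 m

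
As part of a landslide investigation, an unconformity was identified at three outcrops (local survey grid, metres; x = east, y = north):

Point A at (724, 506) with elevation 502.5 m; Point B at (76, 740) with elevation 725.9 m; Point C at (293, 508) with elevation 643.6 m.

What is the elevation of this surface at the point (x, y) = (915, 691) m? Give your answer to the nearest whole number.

449 m

Two edge vectors: Point A→Point B = (-648, 234, 223.4), Point A→Point C = (-431, 2, 141.1).
Normal n = (Point A→Point B) × (Point A→Point C) = (32570.6, -4852.6, 99558).
So ∂z/∂x = −n_x/n_z = −0.32715 and ∂z/∂y = −n_y/n_z = 0.04874.
Intercept c from Point A: 502.5 + 236.86 − 24.66 = 714.69.
At (915, 691): z = −299.3 + 33.7 + 714.69 = 449.0 m.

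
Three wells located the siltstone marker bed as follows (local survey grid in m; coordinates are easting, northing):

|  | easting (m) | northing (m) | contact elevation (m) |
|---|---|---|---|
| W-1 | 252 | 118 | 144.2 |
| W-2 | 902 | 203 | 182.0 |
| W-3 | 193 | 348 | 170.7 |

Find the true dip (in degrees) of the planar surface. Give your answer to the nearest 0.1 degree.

7.6°

Let the plane be z = a·easting + b·northing + c.
W-2−W-1: 650a + 85b = 37.8;  W-3−W-1: −59a + 230b = 26.5.
Solving gives a = 0.04169, b = 0.12591.
Gradient magnitude |∇z| = √(a² + b²) = √(0.00174 + 0.01585) = 0.13263.
True dip = arctan(0.13263) = 7.6°, dipping toward SSW (azimuth ≈ 198°).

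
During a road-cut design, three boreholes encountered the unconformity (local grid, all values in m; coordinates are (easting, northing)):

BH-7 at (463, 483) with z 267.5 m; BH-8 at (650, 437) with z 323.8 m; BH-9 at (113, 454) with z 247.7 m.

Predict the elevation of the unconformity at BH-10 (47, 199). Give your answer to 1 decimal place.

429.5 m

Let the plane be z = a·E + b·N + c.
BH-8−BH-7: 187a − 46b = 56.3;  BH-9−BH-7: −350a − 29b = −19.8.
Solving gives a = 0.11818, b = −0.74350.
Then c = 267.5 − a·463 − b·483 = 571.90.
At (47, 199): z = 5.6 − 148.0 + 571.90 = 429.5 m.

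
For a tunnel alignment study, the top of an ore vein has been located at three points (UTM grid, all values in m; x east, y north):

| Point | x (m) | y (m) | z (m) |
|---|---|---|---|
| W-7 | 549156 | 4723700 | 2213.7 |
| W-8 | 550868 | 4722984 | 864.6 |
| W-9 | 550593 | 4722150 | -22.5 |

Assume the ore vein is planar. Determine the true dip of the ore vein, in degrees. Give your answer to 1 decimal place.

50.2°

Two edge vectors: W-7→W-8 = (1712, -716, -1349.1), W-7→W-9 = (1437, -1550, -2236.2).
Normal n = (W-7→W-8) × (W-7→W-9) = (-489985.8, 1889717.7, -1624708).
So ∂z/∂x = −n_x/n_z = −0.30158 and ∂z/∂y = −n_y/n_z = 1.16311.
Gradient magnitude |∇z| = √(a² + b²) = √(0.09095 + 1.35283) = 1.20158.
True dip = arctan(1.20158) = 50.2°, dipping toward SSE (azimuth ≈ 165°).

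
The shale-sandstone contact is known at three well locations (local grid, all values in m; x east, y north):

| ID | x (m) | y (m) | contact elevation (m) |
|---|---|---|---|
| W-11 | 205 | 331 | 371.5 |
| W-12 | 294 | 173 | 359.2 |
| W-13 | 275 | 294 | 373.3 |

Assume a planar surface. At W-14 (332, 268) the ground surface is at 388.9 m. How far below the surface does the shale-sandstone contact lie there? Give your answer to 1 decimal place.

Two edge vectors: W-11→W-12 = (89, -158, -12.3), W-11→W-13 = (70, -37, 1.8).
Normal n = (W-11→W-12) × (W-11→W-13) = (-739.5, -1021.2, 7767).
So ∂z/∂x = −n_x/n_z = 0.09521 and ∂z/∂y = −n_y/n_z = 0.13148.
Intercept c from W-11: 371.5 − 19.52 − 43.52 = 308.46.
At (332, 268): z_contact = 31.61 + 35.24 + 308.46 = 375.31 m.
Depth below ground = 388.9 − 375.31 = 13.6 m.

13.6 m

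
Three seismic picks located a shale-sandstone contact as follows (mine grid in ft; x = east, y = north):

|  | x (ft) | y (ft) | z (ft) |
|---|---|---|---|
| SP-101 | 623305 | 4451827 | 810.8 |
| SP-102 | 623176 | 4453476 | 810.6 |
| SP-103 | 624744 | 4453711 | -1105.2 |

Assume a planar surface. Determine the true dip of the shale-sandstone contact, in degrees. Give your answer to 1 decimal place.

50.5°

Let the plane be z = a·x + b·y + c.
SP-102−SP-101: −129a + 1649b = −0.2;  SP-103−SP-101: 1439a + 1884b = −1916.
Solving gives a = −1.20763, b = −0.09459.
Gradient magnitude |∇z| = √(a² + b²) = √(1.45838 + 0.00895) = 1.21133.
True dip = arctan(1.21133) = 50.5°, dipping toward E (azimuth ≈ 086°).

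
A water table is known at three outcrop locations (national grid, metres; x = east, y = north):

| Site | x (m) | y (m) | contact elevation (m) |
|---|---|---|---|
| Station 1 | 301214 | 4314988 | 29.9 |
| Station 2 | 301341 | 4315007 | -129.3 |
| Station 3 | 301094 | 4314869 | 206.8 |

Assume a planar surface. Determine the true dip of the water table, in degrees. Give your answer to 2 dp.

Let the plane be z = a·x + b·y + c.
Station 2−Station 1: 127a + 19b = −159.2;  Station 3−Station 1: −120a − 119b = 176.9.
Solving gives a = −1.21435, b = −0.26200.
Gradient magnitude |∇z| = √(a² + b²) = √(1.47464 + 0.06865) = 1.24229.
True dip = arctan(1.24229) = 51.17°, dipping toward ENE (azimuth ≈ 078°).

51.17°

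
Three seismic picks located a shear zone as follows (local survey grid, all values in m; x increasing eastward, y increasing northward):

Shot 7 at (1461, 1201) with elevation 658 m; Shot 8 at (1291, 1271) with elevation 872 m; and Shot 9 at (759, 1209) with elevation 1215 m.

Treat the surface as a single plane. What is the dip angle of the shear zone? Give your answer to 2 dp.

54.46°

Let the plane be z = a·x + b·y + c.
Shot 8−Shot 7: −170a + 70b = 214;  Shot 9−Shot 7: −702a + 8b = 557.
Solving gives a = −0.78020, b = 1.16237.
Gradient magnitude |∇z| = √(a² + b²) = √(0.60871 + 1.35110) = 1.39993.
True dip = arctan(1.39993) = 54.46°, dipping toward SE (azimuth ≈ 146°).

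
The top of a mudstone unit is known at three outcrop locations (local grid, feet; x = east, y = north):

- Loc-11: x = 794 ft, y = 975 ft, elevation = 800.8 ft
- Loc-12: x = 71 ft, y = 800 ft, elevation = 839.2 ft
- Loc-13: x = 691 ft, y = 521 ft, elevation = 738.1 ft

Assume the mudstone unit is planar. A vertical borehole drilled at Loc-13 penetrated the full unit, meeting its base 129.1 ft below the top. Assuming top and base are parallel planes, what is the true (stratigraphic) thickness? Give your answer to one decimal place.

127.0 ft

Let the plane be z = a·x + b·y + c.
Loc-12−Loc-11: −723a − 175b = 38.4;  Loc-13−Loc-11: −103a − 454b = −62.7.
Solving gives a = −0.09157, b = 0.15888.
|∇z| = √(a²+b²) = 0.18338, so dip δ = arctan(0.18338) = 10.39°.
True thickness = vertical thickness × cos δ = 129.1 × cos 10.39° = 127.0 ft.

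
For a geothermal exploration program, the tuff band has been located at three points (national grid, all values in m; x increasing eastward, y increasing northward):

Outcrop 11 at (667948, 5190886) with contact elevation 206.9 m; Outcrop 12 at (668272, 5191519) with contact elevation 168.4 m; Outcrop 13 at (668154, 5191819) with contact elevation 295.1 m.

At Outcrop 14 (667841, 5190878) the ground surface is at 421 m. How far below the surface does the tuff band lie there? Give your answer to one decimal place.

158.7 m

Two edge vectors: Outcrop 11→Outcrop 12 = (324, 633, -38.5), Outcrop 11→Outcrop 13 = (206, 933, 88.2).
Normal n = (Outcrop 11→Outcrop 12) × (Outcrop 11→Outcrop 13) = (91751.1, -36507.8, 171894).
So ∂z/∂x = −n_x/n_z = −0.533765576 and ∂z/∂y = −n_y/n_z = 0.212385540.
Intercept c from Outcrop 11: 206.9 + 356527.65 − 1102469.13 = −745734.58.
At (667841, 5190878): z_contact = −356470.54 + 1102467.43 − 745734.58 = 262.31 m.
Depth below ground = 421 − 262.31 = 158.7 m.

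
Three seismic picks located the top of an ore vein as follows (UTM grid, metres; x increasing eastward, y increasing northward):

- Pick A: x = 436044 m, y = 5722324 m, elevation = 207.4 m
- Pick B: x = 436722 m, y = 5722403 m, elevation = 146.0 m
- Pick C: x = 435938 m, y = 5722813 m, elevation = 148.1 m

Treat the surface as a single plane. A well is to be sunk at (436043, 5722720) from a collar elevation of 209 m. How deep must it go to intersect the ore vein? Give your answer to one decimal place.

Let the plane be z = a·x + b·y + c.
Pick B−Pick A: 678a + 79b = −61.4;  Pick C−Pick A: −106a + 489b = −59.3.
Solving gives a = −0.074547535, b = −0.137427482.
Then c = 207.4 − a·436044 − b·5722324 = 819117.98.
At (436043, 5722720): z_contact = −32505.93 − 786459.00 + 819117.98 = 153.05 m.
Depth below ground = 209 − 153.05 = 55.9 m.

55.9 m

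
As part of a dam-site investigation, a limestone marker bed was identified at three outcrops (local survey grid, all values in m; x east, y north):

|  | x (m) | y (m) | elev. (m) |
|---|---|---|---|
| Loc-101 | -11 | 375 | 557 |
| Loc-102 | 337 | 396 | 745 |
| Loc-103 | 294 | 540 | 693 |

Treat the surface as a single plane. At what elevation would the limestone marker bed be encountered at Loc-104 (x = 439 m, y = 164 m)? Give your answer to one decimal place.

Let the plane be z = a·x + b·y + c.
Loc-102−Loc-101: 348a + 21b = 188;  Loc-103−Loc-101: 305a + 165b = 136.
Solving gives a = 0.55207, b = −0.19626.
Then c = 557 − a·-11 − b·375 = 636.67.
At (439, 164): z = 242.4 − 32.2 + 636.67 = 846.8 m.

846.8 m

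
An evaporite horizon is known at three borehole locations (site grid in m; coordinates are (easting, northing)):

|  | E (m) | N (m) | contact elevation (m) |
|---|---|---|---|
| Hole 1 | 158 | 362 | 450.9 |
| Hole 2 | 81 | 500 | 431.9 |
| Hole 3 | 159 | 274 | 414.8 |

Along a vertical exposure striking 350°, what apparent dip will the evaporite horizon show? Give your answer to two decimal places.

13.56°

Two edge vectors: Hole 1→Hole 2 = (-77, 138, -19), Hole 1→Hole 3 = (1, -88, -36.1).
Normal n = (Hole 1→Hole 2) × (Hole 1→Hole 3) = (-6653.8, -2798.7, 6638).
So ∂z/∂E = −n_x/n_z = 1.00238 and ∂z/∂N = −n_y/n_z = 0.42162.
Unit vector along 350° is (sin 350°, cos 350°) = (-0.1736, 0.9848).
Slope in that direction = a·(-0.1736) + b·(0.9848) = 0.24115.
Apparent dip = arctan|0.24115| = 13.56° (true dip is 47.4°, so apparent ≤ true as expected).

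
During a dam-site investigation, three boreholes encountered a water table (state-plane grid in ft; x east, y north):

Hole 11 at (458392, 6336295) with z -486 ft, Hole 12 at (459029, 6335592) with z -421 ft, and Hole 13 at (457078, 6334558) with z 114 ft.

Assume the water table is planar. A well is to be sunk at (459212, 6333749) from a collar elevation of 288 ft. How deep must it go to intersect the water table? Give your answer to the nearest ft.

312 ft

Two edge vectors: Hole 11→Hole 12 = (637, -703, 65), Hole 11→Hole 13 = (-1314, -1737, 600).
Normal n = (Hole 11→Hole 12) × (Hole 11→Hole 13) = (-308895, -467610, -2030211).
So ∂z/∂x = −n_x/n_z = −0.15214921 and ∂z/∂y = −n_y/n_z = −0.23032581.
Intercept c from Hole 11: -486 + 69743.98 + 1459412.30 = 1528670.28.
At (459212, 6333749): z_contact = −69868.7 − 1458825.9 + 1528670.28 = -24.4 ft.
Depth below ground = 288 − (-24.4) = 312 ft.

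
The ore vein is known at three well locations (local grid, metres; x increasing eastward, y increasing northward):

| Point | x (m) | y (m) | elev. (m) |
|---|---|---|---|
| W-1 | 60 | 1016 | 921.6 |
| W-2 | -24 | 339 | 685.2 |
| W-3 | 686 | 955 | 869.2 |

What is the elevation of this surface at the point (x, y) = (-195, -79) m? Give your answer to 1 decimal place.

Two edge vectors: W-1→W-2 = (-84, -677, -236.4), W-1→W-3 = (626, -61, -52.4).
Normal n = (W-1→W-2) × (W-1→W-3) = (21054.4, -152388, 428926).
So ∂z/∂x = −n_x/n_z = −0.049086 and ∂z/∂y = −n_y/n_z = 0.355278.
Intercept c from W-1: 921.6 + 2.95 − 360.96 = 563.58.
At (-195, -79): z = 9.6 − 28.1 + 563.58 = 545.1 m.

545.1 m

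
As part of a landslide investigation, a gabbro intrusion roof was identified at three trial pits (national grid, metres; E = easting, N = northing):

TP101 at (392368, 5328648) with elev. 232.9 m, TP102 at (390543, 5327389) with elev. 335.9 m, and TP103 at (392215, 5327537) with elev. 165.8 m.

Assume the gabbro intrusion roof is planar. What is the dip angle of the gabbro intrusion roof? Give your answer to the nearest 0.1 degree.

Let the plane be z = a·E + b·N + c.
TP102−TP101: −1825a − 1259b = 103;  TP103−TP101: −153a − 1111b = −67.1.
Solving gives a = −0.10840, b = 0.07532.
Gradient magnitude |∇z| = √(a² + b²) = √(0.01175 + 0.00567) = 0.13200.
True dip = arctan(0.13200) = 7.5°, dipping toward SE (azimuth ≈ 125°).

7.5°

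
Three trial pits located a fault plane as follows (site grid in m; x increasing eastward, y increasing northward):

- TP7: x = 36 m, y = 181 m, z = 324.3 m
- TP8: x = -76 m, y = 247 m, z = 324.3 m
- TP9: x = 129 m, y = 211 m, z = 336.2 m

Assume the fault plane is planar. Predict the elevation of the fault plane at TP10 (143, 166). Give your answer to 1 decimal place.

331.0 m

Two edge vectors: TP7→TP8 = (-112, 66, 0), TP7→TP9 = (93, 30, 11.9).
Normal n = (TP7→TP8) × (TP7→TP9) = (785.4, 1332.8, -9498).
So ∂z/∂x = −n_x/n_z = 0.08269 and ∂z/∂y = −n_y/n_z = 0.14032.
Intercept c from TP7: 324.3 − 2.98 − 25.40 = 295.92.
At (143, 166): z = 11.8 + 23.3 + 295.92 = 331.0 m.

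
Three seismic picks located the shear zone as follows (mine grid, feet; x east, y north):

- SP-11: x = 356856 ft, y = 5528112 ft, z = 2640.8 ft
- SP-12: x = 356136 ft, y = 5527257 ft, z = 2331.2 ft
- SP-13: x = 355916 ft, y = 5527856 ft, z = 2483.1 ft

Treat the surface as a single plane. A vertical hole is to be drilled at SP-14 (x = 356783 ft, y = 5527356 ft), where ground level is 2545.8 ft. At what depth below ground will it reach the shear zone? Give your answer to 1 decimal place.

Two edge vectors: SP-11→SP-12 = (-720, -855, -309.6), SP-11→SP-13 = (-940, -256, -157.7).
Normal n = (SP-11→SP-12) × (SP-11→SP-13) = (55575.9, 177480, -619380).
So ∂z/∂x = −n_x/n_z = 0.089728277 and ∂z/∂y = −n_y/n_z = 0.286544609.
Intercept c from SP-11: 2640.8 − 32020.07 − 1584050.69 = −1613429.97.
At (356783, 5527356): z_contact = 32013.52 + 1583834.06 − 1613429.97 = 2417.62 ft.
Depth below ground = 2545.8 − 2417.62 = 128.2 ft.

128.2 ft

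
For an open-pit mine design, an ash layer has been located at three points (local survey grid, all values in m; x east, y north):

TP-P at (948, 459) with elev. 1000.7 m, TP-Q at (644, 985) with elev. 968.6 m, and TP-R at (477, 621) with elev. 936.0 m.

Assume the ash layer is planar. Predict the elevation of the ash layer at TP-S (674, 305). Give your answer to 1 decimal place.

Let the plane be z = a·x + b·y + c.
TP-Q−TP-P: −304a + 526b = −32.1;  TP-R−TP-P: −471a + 162b = −64.7.
Solving gives a = 0.14525, b = 0.02292.
Then c = 1000.7 − a·948 − b·459 = 852.48.
At (674, 305): z = 97.9 + 7.0 + 852.48 = 957.4 m.

957.4 m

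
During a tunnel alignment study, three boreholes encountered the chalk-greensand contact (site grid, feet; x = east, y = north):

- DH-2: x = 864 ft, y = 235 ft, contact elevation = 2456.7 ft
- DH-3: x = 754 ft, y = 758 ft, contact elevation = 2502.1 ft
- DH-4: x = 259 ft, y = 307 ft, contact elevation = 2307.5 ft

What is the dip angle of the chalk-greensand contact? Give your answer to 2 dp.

16.67°

Let the plane be z = a·x + b·y + c.
DH-3−DH-2: −110a + 523b = 45.4;  DH-4−DH-2: −605a + 72b = −149.2.
Solving gives a = 0.26354, b = 0.14224.
Gradient magnitude |∇z| = √(a² + b²) = √(0.06945 + 0.02023) = 0.29947.
True dip = arctan(0.29947) = 16.67°, dipping toward WSW (azimuth ≈ 242°).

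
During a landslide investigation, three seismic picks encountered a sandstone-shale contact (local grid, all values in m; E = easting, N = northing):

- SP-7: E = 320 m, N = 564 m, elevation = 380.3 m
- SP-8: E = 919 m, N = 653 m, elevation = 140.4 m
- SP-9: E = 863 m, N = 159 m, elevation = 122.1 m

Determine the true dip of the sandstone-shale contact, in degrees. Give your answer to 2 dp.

22.85°

Let the plane be z = a·E + b·N + c.
SP-8−SP-7: 599a + 89b = −239.9;  SP-9−SP-7: 543a − 405b = −258.2.
Solving gives a = −0.41296, b = 0.08386.
Gradient magnitude |∇z| = √(a² + b²) = √(0.17054 + 0.00703) = 0.42139.
True dip = arctan(0.42139) = 22.85°, dipping toward ESE (azimuth ≈ 101°).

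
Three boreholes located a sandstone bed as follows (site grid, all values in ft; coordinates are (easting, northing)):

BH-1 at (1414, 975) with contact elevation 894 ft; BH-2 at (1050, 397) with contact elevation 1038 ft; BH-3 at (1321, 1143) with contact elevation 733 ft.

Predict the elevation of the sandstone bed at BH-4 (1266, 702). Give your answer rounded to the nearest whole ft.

976 ft

Let the plane be z = a·E + b·N + c.
BH-2−BH-1: −364a − 578b = 144;  BH-3−BH-1: −93a + 168b = −161.
Solving gives a = 0.59932, b = −0.62656.
Then c = 894 − a·1414 − b·975 = 657.46.
At (1266, 702): z = 758.7 − 439.8 + 657.46 = 976.4 ft.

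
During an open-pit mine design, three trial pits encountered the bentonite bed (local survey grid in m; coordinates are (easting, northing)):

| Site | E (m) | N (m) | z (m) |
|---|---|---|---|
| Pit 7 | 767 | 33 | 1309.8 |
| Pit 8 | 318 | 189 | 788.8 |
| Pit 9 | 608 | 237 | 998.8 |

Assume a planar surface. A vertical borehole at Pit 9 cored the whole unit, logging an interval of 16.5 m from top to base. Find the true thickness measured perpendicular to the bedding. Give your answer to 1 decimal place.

10.5 m

Two edge vectors: Pit 7→Pit 8 = (-449, 156, -521), Pit 7→Pit 9 = (-159, 204, -311).
Normal n = (Pit 7→Pit 8) × (Pit 7→Pit 9) = (57768, -56800, -66792).
So ∂z/∂E = −n_x/n_z = 0.86489 and ∂z/∂N = −n_y/n_z = −0.85040.
|∇z| = √(a²+b²) = 1.21294, so dip δ = arctan(1.21294) = 50.50°.
True thickness = vertical thickness × cos δ = 16.5 × cos 50.50° = 10.5 m.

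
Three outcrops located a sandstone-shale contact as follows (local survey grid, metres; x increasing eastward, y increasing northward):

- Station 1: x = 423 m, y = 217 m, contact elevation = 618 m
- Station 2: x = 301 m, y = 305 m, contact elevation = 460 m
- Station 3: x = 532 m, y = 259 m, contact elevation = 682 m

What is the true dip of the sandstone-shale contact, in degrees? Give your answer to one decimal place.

46.4°

Let the plane be z = a·x + b·y + c.
Station 2−Station 1: −122a + 88b = −158;  Station 3−Station 1: 109a + 42b = 64.
Solving gives a = 0.83365, b = −0.63971.
Gradient magnitude |∇z| = √(a² + b²) = √(0.69497 + 0.40923) = 1.05081.
True dip = arctan(1.05081) = 46.4°, dipping toward NW (azimuth ≈ 308°).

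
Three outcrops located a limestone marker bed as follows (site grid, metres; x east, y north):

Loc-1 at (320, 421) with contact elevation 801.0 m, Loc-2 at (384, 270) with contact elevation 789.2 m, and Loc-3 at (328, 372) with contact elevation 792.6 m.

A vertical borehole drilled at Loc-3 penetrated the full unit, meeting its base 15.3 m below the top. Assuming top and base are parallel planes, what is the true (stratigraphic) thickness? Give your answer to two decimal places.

Let the plane be z = a·x + b·y + c.
Loc-2−Loc-1: 64a − 151b = −11.8;  Loc-3−Loc-1: 8a − 49b = −8.4.
Solving gives a = 0.35799, b = 0.22988.
|∇z| = √(a²+b²) = 0.42544, so dip δ = arctan(0.42544) = 23.05°.
True thickness = vertical thickness × cos δ = 15.3 × cos 23.05° = 14.08 m.

14.08 m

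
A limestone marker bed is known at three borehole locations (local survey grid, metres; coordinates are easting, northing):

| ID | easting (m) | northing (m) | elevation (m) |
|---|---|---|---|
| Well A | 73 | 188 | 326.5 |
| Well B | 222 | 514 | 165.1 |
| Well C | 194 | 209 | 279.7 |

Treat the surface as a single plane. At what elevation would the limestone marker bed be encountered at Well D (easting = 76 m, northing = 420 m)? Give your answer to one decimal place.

Let the plane be z = a·easting + b·northing + c.
Well B−Well A: 149a + 326b = −161.4;  Well C−Well A: 121a + 21b = −46.8.
Solving gives a = −0.32677, b = −0.34574.
Then c = 326.5 − a·73 − b·188 = 415.35.
At (76, 420): z = −24.8 − 145.2 + 415.35 = 245.3 m.

245.3 m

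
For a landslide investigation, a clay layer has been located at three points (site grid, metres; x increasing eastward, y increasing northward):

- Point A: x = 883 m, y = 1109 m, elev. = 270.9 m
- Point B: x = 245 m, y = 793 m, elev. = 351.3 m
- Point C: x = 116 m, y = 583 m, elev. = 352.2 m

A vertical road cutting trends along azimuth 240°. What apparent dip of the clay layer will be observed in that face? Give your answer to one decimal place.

5.8°

Two edge vectors: Point A→Point B = (-638, -316, 80.4), Point A→Point C = (-767, -526, 81.3).
Normal n = (Point A→Point B) × (Point A→Point C) = (16599.6, -9797.4, 93216).
So ∂z/∂x = −n_x/n_z = −0.17808 and ∂z/∂y = −n_y/n_z = 0.10510.
Unit vector along 240° is (sin 240°, cos 240°) = (-0.8660, -0.5000).
Slope in that direction = a·(-0.8660) + b·(-0.5000) = 0.10167.
Apparent dip = arctan|0.10167| = 5.8° (true dip is 11.7°, so apparent ≤ true as expected).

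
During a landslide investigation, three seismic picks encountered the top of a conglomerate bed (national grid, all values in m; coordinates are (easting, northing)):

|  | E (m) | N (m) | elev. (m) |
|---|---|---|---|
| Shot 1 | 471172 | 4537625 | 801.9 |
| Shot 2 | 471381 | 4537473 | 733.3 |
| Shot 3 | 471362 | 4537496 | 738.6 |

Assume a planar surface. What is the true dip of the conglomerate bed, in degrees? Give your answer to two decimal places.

Let the plane be z = a·E + b·N + c.
Shot 2−Shot 1: 209a − 152b = −68.6;  Shot 3−Shot 1: 190a − 129b = −63.3.
Solving gives a = −0.40240, b = −0.10198.
Gradient magnitude |∇z| = √(a² + b²) = √(0.16192 + 0.01040) = 0.41512.
True dip = arctan(0.41512) = 22.54°, dipping toward ENE (azimuth ≈ 076°).

22.54°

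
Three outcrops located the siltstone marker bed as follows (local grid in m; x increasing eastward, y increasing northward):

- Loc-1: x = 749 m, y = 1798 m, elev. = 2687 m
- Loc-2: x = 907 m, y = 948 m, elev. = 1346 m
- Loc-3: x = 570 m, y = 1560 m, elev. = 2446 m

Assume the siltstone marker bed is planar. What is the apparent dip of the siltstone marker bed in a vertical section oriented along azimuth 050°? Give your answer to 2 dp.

25.67°

Two edge vectors: Loc-1→Loc-2 = (158, -850, -1341), Loc-1→Loc-3 = (-179, -238, -241).
Normal n = (Loc-1→Loc-2) × (Loc-1→Loc-3) = (-114308, 278117, -189754).
So ∂z/∂x = −n_x/n_z = −0.60240 and ∂z/∂y = −n_y/n_z = 1.46567.
Unit vector along 050° is (sin 50°, cos 50°) = (0.7660, 0.6428).
Slope in that direction = a·(0.7660) + b·(0.6428) = 0.48065.
Apparent dip = arctan|0.48065| = 25.67° (true dip is 57.7°, so apparent ≤ true as expected).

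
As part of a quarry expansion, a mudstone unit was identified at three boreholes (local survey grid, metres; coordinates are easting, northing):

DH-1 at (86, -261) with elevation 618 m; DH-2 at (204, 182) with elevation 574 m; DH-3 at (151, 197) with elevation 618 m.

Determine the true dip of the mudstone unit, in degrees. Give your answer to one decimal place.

38.9°

Let the plane be z = a·easting + b·northing + c.
DH-2−DH-1: 118a + 443b = −44;  DH-3−DH-1: 65a + 458b = 0.
Solving gives a = −0.79813, b = 0.11327.
Gradient magnitude |∇z| = √(a² + b²) = √(0.63701 + 0.01283) = 0.80613.
True dip = arctan(0.80613) = 38.9°, dipping toward E (azimuth ≈ 098°).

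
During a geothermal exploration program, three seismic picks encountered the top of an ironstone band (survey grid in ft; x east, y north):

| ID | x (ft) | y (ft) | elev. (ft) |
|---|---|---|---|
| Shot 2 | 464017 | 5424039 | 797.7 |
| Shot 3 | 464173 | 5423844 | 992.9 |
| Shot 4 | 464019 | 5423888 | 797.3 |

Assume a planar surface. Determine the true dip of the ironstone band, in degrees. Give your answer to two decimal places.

51.91°

Let the plane be z = a·x + b·y + c.
Shot 3−Shot 2: 156a − 195b = 195.2;  Shot 4−Shot 2: 2a − 151b = −0.4.
Solving gives a = 1.27571, b = 0.01955.
Gradient magnitude |∇z| = √(a² + b²) = √(1.62745 + 0.00038) = 1.27586.
True dip = arctan(1.27586) = 51.91°, dipping toward W (azimuth ≈ 269°).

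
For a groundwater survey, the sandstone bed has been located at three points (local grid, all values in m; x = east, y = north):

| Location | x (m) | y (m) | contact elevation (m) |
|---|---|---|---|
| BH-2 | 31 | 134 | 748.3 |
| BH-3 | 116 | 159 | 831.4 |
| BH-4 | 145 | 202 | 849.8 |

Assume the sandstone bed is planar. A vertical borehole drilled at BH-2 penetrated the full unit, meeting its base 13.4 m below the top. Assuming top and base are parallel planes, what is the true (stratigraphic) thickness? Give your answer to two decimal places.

9.01 m

Two edge vectors: BH-2→BH-3 = (85, 25, 83.1), BH-2→BH-4 = (114, 68, 101.5).
Normal n = (BH-2→BH-3) × (BH-2→BH-4) = (-3113.3, 845.9, 2930).
So ∂z/∂x = −n_x/n_z = 1.06256 and ∂z/∂y = −n_y/n_z = −0.28870.
|∇z| = √(a²+b²) = 1.10108, so dip δ = arctan(1.10108) = 47.75°.
True thickness = vertical thickness × cos δ = 13.4 × cos 47.75° = 9.01 m.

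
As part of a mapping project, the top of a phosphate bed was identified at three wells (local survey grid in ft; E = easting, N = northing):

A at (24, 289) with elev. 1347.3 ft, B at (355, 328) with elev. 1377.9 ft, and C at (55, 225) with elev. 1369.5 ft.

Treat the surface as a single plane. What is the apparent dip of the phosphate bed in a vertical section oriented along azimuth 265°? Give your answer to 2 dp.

5.75°

Let the plane be z = a·E + b·N + c.
B−A: 331a + 39b = 30.6;  C−A: 31a − 64b = 22.2.
Solving gives a = 0.12612, b = −0.28579.
Unit vector along 265° is (sin 265°, cos 265°) = (-0.9962, -0.0872).
Slope in that direction = a·(-0.9962) + b·(-0.0872) = −0.10073.
Apparent dip = arctan|0.10073| = 5.75° (true dip is 17.3°, so apparent ≤ true as expected).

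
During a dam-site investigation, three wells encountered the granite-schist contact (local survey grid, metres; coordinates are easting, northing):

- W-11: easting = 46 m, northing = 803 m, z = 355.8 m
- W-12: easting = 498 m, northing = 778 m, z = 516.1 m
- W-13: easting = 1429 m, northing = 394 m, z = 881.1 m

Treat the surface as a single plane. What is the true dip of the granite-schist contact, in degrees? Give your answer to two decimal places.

20.01°

Two edge vectors: W-11→W-12 = (452, -25, 160.3), W-11→W-13 = (1383, -409, 525.3).
Normal n = (W-11→W-12) × (W-11→W-13) = (52430.2, -15740.7, -150293).
So ∂z/∂easting = −n_x/n_z = 0.34885 and ∂z/∂northing = −n_y/n_z = −0.10473.
Gradient magnitude |∇z| = √(a² + b²) = √(0.12170 + 0.01097) = 0.36424.
True dip = arctan(0.36424) = 20.01°, dipping toward WNW (azimuth ≈ 287°).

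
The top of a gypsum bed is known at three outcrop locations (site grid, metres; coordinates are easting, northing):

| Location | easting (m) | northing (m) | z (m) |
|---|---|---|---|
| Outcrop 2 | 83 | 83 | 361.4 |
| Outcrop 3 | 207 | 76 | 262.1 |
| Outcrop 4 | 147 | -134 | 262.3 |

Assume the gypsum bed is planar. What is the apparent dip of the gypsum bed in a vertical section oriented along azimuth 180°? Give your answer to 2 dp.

12.64°

Let the plane be z = a·easting + b·northing + c.
Outcrop 3−Outcrop 2: 124a − 7b = −99.3;  Outcrop 4−Outcrop 2: 64a − 217b = −99.1.
Solving gives a = −0.78815, b = 0.22423.
Unit vector along 180° is (sin 180°, cos 180°) = (0.0000, -1.0000).
Slope in that direction = a·(0.0000) + b·(-1.0000) = −0.22423.
Apparent dip = arctan|0.22423| = 12.64° (true dip is 39.3°, so apparent ≤ true as expected).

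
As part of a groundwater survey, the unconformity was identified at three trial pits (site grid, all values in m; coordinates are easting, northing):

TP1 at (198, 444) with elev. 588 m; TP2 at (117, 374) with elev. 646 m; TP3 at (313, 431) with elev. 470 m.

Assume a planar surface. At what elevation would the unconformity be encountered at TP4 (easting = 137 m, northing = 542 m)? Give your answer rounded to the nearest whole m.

Two edge vectors: TP1→TP2 = (-81, -70, 58), TP1→TP3 = (115, -13, -118).
Normal n = (TP1→TP2) × (TP1→TP3) = (9014, -2888, 9103).
So ∂z/∂easting = −n_x/n_z = −0.99022 and ∂z/∂northing = −n_y/n_z = 0.31726.
Intercept c from TP1: 588 + 196.06 − 140.86 = 643.20.
At (137, 542): z = −135.7 + 172.0 + 643.20 = 679.5 m.

679 m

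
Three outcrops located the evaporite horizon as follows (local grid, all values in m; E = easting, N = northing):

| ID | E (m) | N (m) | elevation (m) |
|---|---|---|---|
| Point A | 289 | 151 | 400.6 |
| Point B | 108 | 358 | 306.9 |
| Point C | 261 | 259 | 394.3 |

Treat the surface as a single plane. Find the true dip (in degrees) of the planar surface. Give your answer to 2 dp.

Let the plane be z = a·E + b·N + c.
Point B−Point A: −181a + 207b = −93.7;  Point C−Point A: −28a + 108b = −6.3.
Solving gives a = 0.64103, b = 0.10786.
Gradient magnitude |∇z| = √(a² + b²) = √(0.41092 + 0.01163) = 0.65005.
True dip = arctan(0.65005) = 33.03°, dipping toward W (azimuth ≈ 260°).

33.03°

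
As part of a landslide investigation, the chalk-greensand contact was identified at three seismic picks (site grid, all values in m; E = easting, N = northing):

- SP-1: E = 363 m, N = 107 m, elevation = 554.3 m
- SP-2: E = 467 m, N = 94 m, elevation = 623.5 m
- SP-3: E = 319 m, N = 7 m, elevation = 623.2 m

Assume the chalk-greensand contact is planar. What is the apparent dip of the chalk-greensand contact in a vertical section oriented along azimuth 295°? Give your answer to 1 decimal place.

Two edge vectors: SP-1→SP-2 = (104, -13, 69.2), SP-1→SP-3 = (-44, -100, 68.9).
Normal n = (SP-1→SP-2) × (SP-1→SP-3) = (6024.3, -10210.4, -10972).
So ∂z/∂E = −n_x/n_z = 0.54906 and ∂z/∂N = −n_y/n_z = −0.93059.
Unit vector along 295° is (sin 295°, cos 295°) = (-0.9063, 0.4226).
Slope in that direction = a·(-0.9063) + b·(0.4226) = −0.89090.
Apparent dip = arctan|0.89090| = 41.7° (true dip is 47.2°, so apparent ≤ true as expected).

41.7°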